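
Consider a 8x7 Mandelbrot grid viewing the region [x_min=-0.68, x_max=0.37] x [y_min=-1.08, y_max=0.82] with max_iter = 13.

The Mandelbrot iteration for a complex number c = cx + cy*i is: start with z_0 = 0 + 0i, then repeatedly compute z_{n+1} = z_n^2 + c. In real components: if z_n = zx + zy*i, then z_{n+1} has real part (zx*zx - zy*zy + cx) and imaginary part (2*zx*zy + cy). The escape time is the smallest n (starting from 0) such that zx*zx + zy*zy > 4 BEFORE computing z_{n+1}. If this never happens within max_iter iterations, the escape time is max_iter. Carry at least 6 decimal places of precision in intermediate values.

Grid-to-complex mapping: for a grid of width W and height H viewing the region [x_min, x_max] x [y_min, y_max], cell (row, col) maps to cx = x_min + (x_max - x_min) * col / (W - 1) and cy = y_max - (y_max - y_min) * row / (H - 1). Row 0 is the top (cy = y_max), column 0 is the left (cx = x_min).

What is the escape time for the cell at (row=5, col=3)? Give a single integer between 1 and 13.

z_0 = 0 + 0i, c = -0.2300 + -0.7633i
Iter 1: z = -0.2300 + -0.7633i, |z|^2 = 0.6356
Iter 2: z = -0.7598 + -0.4122i, |z|^2 = 0.7472
Iter 3: z = 0.1774 + -0.1370i, |z|^2 = 0.0502
Iter 4: z = -0.2173 + -0.8119i, |z|^2 = 0.7064
Iter 5: z = -0.8420 + -0.4105i, |z|^2 = 0.8774
Iter 6: z = 0.3105 + -0.0721i, |z|^2 = 0.1016
Iter 7: z = -0.1388 + -0.8081i, |z|^2 = 0.6723
Iter 8: z = -0.8638 + -0.5390i, |z|^2 = 1.0366
Iter 9: z = 0.2256 + 0.1678i, |z|^2 = 0.0791
Iter 10: z = -0.2072 + -0.6876i, |z|^2 = 0.5158
Iter 11: z = -0.6599 + -0.4783i, |z|^2 = 0.6642
Iter 12: z = -0.0234 + -0.1321i, |z|^2 = 0.0180

Answer: 13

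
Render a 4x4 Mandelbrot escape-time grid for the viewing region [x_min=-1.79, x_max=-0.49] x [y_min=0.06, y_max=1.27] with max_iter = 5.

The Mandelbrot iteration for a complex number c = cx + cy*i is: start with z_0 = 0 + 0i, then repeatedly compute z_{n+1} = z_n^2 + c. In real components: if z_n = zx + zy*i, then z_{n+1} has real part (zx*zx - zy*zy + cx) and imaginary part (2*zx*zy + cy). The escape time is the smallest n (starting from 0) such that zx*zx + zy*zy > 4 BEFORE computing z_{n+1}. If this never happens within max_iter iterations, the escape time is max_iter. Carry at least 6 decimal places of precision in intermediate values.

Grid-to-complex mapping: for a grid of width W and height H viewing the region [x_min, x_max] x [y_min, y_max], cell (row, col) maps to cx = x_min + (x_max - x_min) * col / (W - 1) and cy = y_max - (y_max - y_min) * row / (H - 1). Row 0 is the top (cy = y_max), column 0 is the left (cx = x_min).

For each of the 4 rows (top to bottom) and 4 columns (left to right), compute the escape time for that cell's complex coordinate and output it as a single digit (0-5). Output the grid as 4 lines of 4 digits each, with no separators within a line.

Answer: 1233
2335
3455
5555

Derivation:
(row=0, col=0): c = -1.7900 + 1.2700i → escape time 1
(row=0, col=1): c = -1.3567 + 1.2700i → escape time 2
(row=0, col=2): c = -0.9233 + 1.2700i → escape time 3
(row=0, col=3): c = -0.4900 + 1.2700i → escape time 3
(row=1, col=0): c = -1.7900 + 0.8667i → escape time 2
(row=1, col=1): c = -1.3567 + 0.8667i → escape time 3
(row=1, col=2): c = -0.9233 + 0.8667i → escape time 3
(row=1, col=3): c = -0.4900 + 0.8667i → escape time 5
(row=2, col=0): c = -1.7900 + 0.4633i → escape time 3
(row=2, col=1): c = -1.3567 + 0.4633i → escape time 4
(row=2, col=2): c = -0.9233 + 0.4633i → escape time 5
(row=2, col=3): c = -0.4900 + 0.4633i → escape time 5
(row=3, col=0): c = -1.7900 + 0.0600i → escape time 5
(row=3, col=1): c = -1.3567 + 0.0600i → escape time 5
(row=3, col=2): c = -0.9233 + 0.0600i → escape time 5
(row=3, col=3): c = -0.4900 + 0.0600i → escape time 5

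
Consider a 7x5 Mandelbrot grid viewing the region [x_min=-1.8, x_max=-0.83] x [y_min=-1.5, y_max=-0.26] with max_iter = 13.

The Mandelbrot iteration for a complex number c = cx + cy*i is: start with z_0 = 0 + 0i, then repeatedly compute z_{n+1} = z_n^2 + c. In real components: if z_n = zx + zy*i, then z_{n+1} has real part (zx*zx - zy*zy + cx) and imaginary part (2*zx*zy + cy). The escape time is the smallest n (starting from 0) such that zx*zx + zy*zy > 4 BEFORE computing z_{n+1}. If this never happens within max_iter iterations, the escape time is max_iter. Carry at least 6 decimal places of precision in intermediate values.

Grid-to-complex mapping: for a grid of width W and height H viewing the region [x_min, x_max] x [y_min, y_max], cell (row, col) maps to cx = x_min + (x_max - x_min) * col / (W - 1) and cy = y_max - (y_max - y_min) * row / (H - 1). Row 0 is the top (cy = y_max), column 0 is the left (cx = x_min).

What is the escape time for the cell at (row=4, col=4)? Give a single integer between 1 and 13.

Answer: 2

Derivation:
z_0 = 0 + 0i, c = -1.1533 + -1.5000i
Iter 1: z = -1.1533 + -1.5000i, |z|^2 = 3.5802
Iter 2: z = -2.0732 + 1.9600i, |z|^2 = 8.1396
Escaped at iteration 2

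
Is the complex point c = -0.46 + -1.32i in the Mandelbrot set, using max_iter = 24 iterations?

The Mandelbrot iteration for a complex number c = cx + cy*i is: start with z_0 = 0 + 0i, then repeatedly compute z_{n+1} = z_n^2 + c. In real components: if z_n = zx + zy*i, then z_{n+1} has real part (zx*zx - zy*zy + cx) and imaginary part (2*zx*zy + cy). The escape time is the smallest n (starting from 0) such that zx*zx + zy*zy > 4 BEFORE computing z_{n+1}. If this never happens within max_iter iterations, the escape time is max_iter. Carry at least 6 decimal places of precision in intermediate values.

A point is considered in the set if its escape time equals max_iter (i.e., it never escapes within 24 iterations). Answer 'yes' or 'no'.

z_0 = 0 + 0i, c = -0.4600 + -1.3200i
Iter 1: z = -0.4600 + -1.3200i, |z|^2 = 1.9540
Iter 2: z = -1.9908 + -0.1056i, |z|^2 = 3.9744
Iter 3: z = 3.4921 + -0.8995i, |z|^2 = 13.0042
Escaped at iteration 3

Answer: no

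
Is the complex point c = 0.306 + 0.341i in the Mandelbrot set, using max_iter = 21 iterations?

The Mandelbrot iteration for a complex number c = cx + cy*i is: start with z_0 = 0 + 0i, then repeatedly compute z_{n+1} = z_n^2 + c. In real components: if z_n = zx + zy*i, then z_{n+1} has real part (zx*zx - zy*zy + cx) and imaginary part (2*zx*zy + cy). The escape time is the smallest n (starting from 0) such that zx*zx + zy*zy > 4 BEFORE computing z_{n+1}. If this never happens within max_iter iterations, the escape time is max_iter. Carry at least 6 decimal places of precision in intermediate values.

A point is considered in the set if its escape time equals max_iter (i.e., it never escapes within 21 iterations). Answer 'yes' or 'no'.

Answer: yes

Derivation:
z_0 = 0 + 0i, c = 0.3060 + 0.3410i
Iter 1: z = 0.3060 + 0.3410i, |z|^2 = 0.2099
Iter 2: z = 0.2834 + 0.5497i, |z|^2 = 0.3825
Iter 3: z = 0.0841 + 0.6525i, |z|^2 = 0.4329
Iter 4: z = -0.1127 + 0.4508i, |z|^2 = 0.2159
Iter 5: z = 0.1155 + 0.2394i, |z|^2 = 0.0706
Iter 6: z = 0.2620 + 0.3963i, |z|^2 = 0.2257
Iter 7: z = 0.2176 + 0.5487i, |z|^2 = 0.3484
Iter 8: z = 0.0523 + 0.5798i, |z|^2 = 0.3389
Iter 9: z = -0.0274 + 0.4017i, |z|^2 = 0.1621
Iter 10: z = 0.1454 + 0.3190i, |z|^2 = 0.1229
Iter 11: z = 0.2254 + 0.4338i, |z|^2 = 0.2390
Iter 12: z = 0.1686 + 0.5366i, |z|^2 = 0.3163
Iter 13: z = 0.0466 + 0.5220i, |z|^2 = 0.2746
Iter 14: z = 0.0357 + 0.3896i, |z|^2 = 0.1531
Iter 15: z = 0.1555 + 0.3688i, |z|^2 = 0.1602
Iter 16: z = 0.1941 + 0.4557i, |z|^2 = 0.2454
Iter 17: z = 0.1360 + 0.5179i, |z|^2 = 0.2868
Iter 18: z = 0.0562 + 0.4819i, |z|^2 = 0.2354
Iter 19: z = 0.0769 + 0.3952i, |z|^2 = 0.1621
Iter 20: z = 0.1557 + 0.4018i, |z|^2 = 0.1857
Did not escape in 21 iterations → in set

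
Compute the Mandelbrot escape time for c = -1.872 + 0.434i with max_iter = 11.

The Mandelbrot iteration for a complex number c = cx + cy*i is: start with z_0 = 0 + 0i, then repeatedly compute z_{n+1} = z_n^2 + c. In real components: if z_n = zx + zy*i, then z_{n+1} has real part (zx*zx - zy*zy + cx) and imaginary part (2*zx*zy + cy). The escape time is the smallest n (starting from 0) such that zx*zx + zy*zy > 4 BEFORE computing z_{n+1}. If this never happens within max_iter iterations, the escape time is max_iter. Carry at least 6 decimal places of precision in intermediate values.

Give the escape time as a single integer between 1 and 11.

Answer: 3

Derivation:
z_0 = 0 + 0i, c = -1.8720 + 0.4340i
Iter 1: z = -1.8720 + 0.4340i, |z|^2 = 3.6927
Iter 2: z = 1.4440 + -1.1909i, |z|^2 = 3.5035
Iter 3: z = -1.2050 + -3.0054i, |z|^2 = 10.4843
Escaped at iteration 3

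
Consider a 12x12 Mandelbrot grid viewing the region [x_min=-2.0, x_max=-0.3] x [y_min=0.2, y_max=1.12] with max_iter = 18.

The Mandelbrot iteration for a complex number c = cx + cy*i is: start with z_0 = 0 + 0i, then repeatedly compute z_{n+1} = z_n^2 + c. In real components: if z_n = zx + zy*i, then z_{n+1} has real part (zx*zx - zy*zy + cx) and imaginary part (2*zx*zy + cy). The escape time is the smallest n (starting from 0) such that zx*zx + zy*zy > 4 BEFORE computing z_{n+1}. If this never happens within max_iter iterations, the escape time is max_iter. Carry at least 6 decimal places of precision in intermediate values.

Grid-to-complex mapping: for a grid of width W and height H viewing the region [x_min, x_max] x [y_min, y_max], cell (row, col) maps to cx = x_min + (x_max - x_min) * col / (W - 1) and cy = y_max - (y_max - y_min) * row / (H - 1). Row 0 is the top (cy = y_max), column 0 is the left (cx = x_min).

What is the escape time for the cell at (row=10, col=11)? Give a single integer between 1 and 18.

z_0 = 0 + 0i, c = -0.3000 + 0.2836i
Iter 1: z = -0.3000 + 0.2836i, |z|^2 = 0.1704
Iter 2: z = -0.2904 + 0.1135i, |z|^2 = 0.0972
Iter 3: z = -0.2285 + 0.2177i, |z|^2 = 0.0996
Iter 4: z = -0.2952 + 0.1841i, |z|^2 = 0.1210
Iter 5: z = -0.2468 + 0.1749i, |z|^2 = 0.0915
Iter 6: z = -0.2697 + 0.1973i, |z|^2 = 0.1117
Iter 7: z = -0.2662 + 0.1772i, |z|^2 = 0.1023
Iter 8: z = -0.2605 + 0.1893i, |z|^2 = 0.1037
Iter 9: z = -0.2679 + 0.1850i, |z|^2 = 0.1060
Iter 10: z = -0.2624 + 0.1845i, |z|^2 = 0.1029
Iter 11: z = -0.2652 + 0.1868i, |z|^2 = 0.1052
Iter 12: z = -0.2646 + 0.1846i, |z|^2 = 0.1041
Iter 13: z = -0.2641 + 0.1860i, |z|^2 = 0.1043
Iter 14: z = -0.2649 + 0.1854i, |z|^2 = 0.1045
Iter 15: z = -0.2642 + 0.1854i, |z|^2 = 0.1042
Iter 16: z = -0.2646 + 0.1857i, |z|^2 = 0.1045
Iter 17: z = -0.2645 + 0.1854i, |z|^2 = 0.1043

Answer: 18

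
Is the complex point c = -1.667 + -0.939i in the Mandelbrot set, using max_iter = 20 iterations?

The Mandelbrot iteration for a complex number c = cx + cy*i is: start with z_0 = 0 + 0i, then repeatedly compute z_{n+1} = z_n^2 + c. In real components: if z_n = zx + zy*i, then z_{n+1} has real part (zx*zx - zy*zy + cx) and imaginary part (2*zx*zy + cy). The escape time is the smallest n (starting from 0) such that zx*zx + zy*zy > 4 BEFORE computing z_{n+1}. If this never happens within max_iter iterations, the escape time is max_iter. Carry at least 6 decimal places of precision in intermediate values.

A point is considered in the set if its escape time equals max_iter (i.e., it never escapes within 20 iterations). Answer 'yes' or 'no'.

Answer: no

Derivation:
z_0 = 0 + 0i, c = -1.6670 + -0.9390i
Iter 1: z = -1.6670 + -0.9390i, |z|^2 = 3.6606
Iter 2: z = 0.2302 + 2.1916i, |z|^2 = 4.8562
Escaped at iteration 2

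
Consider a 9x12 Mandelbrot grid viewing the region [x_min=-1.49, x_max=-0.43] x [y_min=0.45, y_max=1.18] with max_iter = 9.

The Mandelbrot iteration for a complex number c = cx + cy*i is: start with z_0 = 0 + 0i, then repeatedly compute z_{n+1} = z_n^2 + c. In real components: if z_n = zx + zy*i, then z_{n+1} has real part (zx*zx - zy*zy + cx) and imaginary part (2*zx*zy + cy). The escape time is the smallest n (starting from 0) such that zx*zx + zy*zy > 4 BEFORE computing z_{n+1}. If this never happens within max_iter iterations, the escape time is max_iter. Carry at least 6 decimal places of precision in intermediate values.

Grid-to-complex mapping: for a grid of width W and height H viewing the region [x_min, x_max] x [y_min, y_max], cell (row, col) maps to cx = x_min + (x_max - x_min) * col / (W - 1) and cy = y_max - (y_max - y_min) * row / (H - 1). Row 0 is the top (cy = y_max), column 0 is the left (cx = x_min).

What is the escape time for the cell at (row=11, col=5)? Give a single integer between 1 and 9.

z_0 = 0 + 0i, c = -0.8275 + 0.4500i
Iter 1: z = -0.8275 + 0.4500i, |z|^2 = 0.8873
Iter 2: z = -0.3452 + -0.2947i, |z|^2 = 0.2061
Iter 3: z = -0.7952 + 0.6535i, |z|^2 = 1.0594
Iter 4: z = -0.6223 + -0.5893i, |z|^2 = 0.7345
Iter 5: z = -0.7876 + 1.1835i, |z|^2 = 2.0209
Iter 6: z = -1.6078 + -1.4142i, |z|^2 = 4.5848
Escaped at iteration 6

Answer: 6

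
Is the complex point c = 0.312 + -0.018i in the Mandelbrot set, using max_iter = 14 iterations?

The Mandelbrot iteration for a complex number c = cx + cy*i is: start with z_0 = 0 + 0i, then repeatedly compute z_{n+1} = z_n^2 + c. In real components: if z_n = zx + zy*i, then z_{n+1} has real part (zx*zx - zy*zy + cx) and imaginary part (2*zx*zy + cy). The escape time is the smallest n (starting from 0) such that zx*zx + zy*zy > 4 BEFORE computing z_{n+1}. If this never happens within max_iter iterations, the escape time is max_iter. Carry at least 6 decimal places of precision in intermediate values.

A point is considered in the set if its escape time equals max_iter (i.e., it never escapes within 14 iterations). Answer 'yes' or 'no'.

z_0 = 0 + 0i, c = 0.3120 + -0.0180i
Iter 1: z = 0.3120 + -0.0180i, |z|^2 = 0.0977
Iter 2: z = 0.4090 + -0.0292i, |z|^2 = 0.1682
Iter 3: z = 0.4784 + -0.0419i, |z|^2 = 0.2307
Iter 4: z = 0.5392 + -0.0581i, |z|^2 = 0.2941
Iter 5: z = 0.5993 + -0.0807i, |z|^2 = 0.3657
Iter 6: z = 0.6647 + -0.1147i, |z|^2 = 0.4549
Iter 7: z = 0.7406 + -0.1704i, |z|^2 = 0.5776
Iter 8: z = 0.8315 + -0.2705i, |z|^2 = 0.7645
Iter 9: z = 0.9302 + -0.4678i, |z|^2 = 1.0841
Iter 10: z = 0.9585 + -0.8883i, |z|^2 = 1.7077
Iter 11: z = 0.4417 + -1.7207i, |z|^2 = 3.1560
Iter 12: z = -2.4538 + -1.5380i, |z|^2 = 8.3867
Escaped at iteration 12

Answer: no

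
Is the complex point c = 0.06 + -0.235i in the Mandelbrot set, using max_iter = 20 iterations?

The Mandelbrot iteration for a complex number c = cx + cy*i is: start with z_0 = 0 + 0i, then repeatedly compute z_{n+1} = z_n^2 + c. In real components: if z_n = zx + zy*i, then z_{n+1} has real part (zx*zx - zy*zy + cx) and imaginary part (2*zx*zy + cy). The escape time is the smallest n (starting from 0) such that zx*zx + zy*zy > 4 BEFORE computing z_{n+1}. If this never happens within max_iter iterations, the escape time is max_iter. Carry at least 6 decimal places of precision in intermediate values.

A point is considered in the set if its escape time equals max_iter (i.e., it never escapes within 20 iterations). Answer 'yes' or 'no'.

z_0 = 0 + 0i, c = 0.0600 + -0.2350i
Iter 1: z = 0.0600 + -0.2350i, |z|^2 = 0.0588
Iter 2: z = 0.0084 + -0.2632i, |z|^2 = 0.0693
Iter 3: z = -0.0092 + -0.2394i, |z|^2 = 0.0574
Iter 4: z = 0.0028 + -0.2306i, |z|^2 = 0.0532
Iter 5: z = 0.0068 + -0.2363i, |z|^2 = 0.0559
Iter 6: z = 0.0042 + -0.2382i, |z|^2 = 0.0568
Iter 7: z = 0.0033 + -0.2370i, |z|^2 = 0.0562
Iter 8: z = 0.0038 + -0.2365i, |z|^2 = 0.0560
Iter 9: z = 0.0041 + -0.2368i, |z|^2 = 0.0561
Iter 10: z = 0.0039 + -0.2369i, |z|^2 = 0.0561
Iter 11: z = 0.0039 + -0.2369i, |z|^2 = 0.0561
Iter 12: z = 0.0039 + -0.2368i, |z|^2 = 0.0561
Iter 13: z = 0.0039 + -0.2369i, |z|^2 = 0.0561
Iter 14: z = 0.0039 + -0.2369i, |z|^2 = 0.0561
Iter 15: z = 0.0039 + -0.2369i, |z|^2 = 0.0561
Iter 16: z = 0.0039 + -0.2369i, |z|^2 = 0.0561
Iter 17: z = 0.0039 + -0.2369i, |z|^2 = 0.0561
Iter 18: z = 0.0039 + -0.2369i, |z|^2 = 0.0561
Iter 19: z = 0.0039 + -0.2369i, |z|^2 = 0.0561
Did not escape in 20 iterations → in set

Answer: yes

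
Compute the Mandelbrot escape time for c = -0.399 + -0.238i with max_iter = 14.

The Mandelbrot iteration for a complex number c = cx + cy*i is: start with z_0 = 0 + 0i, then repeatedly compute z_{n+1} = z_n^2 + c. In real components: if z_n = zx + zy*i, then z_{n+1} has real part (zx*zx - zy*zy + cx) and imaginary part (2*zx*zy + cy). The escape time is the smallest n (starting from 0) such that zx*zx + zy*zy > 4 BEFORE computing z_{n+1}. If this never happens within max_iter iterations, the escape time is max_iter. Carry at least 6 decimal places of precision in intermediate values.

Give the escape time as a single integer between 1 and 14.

z_0 = 0 + 0i, c = -0.3990 + -0.2380i
Iter 1: z = -0.3990 + -0.2380i, |z|^2 = 0.2158
Iter 2: z = -0.2964 + -0.0481i, |z|^2 = 0.0902
Iter 3: z = -0.3134 + -0.2095i, |z|^2 = 0.1421
Iter 4: z = -0.3446 + -0.1067i, |z|^2 = 0.1302
Iter 5: z = -0.2916 + -0.1645i, |z|^2 = 0.1121
Iter 6: z = -0.3410 + -0.1421i, |z|^2 = 0.1365
Iter 7: z = -0.3029 + -0.1411i, |z|^2 = 0.1117
Iter 8: z = -0.3272 + -0.1525i, |z|^2 = 0.1303
Iter 9: z = -0.3152 + -0.1382i, |z|^2 = 0.1185
Iter 10: z = -0.3187 + -0.1509i, |z|^2 = 0.1244
Iter 11: z = -0.3202 + -0.1418i, |z|^2 = 0.1226
Iter 12: z = -0.3166 + -0.1472i, |z|^2 = 0.1219
Iter 13: z = -0.3204 + -0.1448i, |z|^2 = 0.1236

Answer: 14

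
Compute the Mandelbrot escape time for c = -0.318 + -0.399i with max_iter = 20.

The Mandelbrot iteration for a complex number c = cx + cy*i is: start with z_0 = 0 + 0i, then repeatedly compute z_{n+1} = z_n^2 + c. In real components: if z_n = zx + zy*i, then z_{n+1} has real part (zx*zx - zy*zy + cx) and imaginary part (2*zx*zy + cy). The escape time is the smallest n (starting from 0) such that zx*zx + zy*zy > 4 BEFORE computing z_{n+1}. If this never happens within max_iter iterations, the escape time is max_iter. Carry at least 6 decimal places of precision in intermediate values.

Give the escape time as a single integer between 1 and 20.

z_0 = 0 + 0i, c = -0.3180 + -0.3990i
Iter 1: z = -0.3180 + -0.3990i, |z|^2 = 0.2603
Iter 2: z = -0.3761 + -0.1452i, |z|^2 = 0.1625
Iter 3: z = -0.1977 + -0.2898i, |z|^2 = 0.1230
Iter 4: z = -0.3629 + -0.2845i, |z|^2 = 0.2126
Iter 5: z = -0.2672 + -0.1925i, |z|^2 = 0.1085
Iter 6: z = -0.2837 + -0.2961i, |z|^2 = 0.1681
Iter 7: z = -0.3252 + -0.2310i, |z|^2 = 0.1591
Iter 8: z = -0.2656 + -0.2487i, |z|^2 = 0.1324
Iter 9: z = -0.3093 + -0.2669i, |z|^2 = 0.1669
Iter 10: z = -0.2935 + -0.2339i, |z|^2 = 0.1409
Iter 11: z = -0.2866 + -0.2617i, |z|^2 = 0.1506
Iter 12: z = -0.3044 + -0.2490i, |z|^2 = 0.1547
Iter 13: z = -0.2874 + -0.2474i, |z|^2 = 0.1438
Iter 14: z = -0.2966 + -0.2568i, |z|^2 = 0.1539
Iter 15: z = -0.2960 + -0.2467i, |z|^2 = 0.1484
Iter 16: z = -0.2912 + -0.2530i, |z|^2 = 0.1488
Iter 17: z = -0.2972 + -0.2516i, |z|^2 = 0.1516
Iter 18: z = -0.2930 + -0.2494i, |z|^2 = 0.1481
Iter 19: z = -0.2944 + -0.2528i, |z|^2 = 0.1506

Answer: 20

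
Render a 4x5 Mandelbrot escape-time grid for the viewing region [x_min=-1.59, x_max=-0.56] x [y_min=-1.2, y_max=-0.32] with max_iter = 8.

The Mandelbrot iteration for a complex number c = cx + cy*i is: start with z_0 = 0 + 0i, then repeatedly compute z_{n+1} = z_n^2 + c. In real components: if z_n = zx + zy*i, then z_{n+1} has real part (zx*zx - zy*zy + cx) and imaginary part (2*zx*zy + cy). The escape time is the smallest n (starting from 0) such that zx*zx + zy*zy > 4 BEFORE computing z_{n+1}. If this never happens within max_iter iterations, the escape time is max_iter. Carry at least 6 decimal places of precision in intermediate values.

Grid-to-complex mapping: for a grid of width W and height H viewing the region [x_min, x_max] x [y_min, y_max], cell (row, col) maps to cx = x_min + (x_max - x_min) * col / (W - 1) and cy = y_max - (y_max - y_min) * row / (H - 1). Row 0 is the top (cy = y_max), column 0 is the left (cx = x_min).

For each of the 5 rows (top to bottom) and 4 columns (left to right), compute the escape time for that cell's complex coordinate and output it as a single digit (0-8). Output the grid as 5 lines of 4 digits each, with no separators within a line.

(row=0, col=0): c = -1.5900 + -0.3200i → escape time 4
(row=0, col=1): c = -1.2467 + -0.3200i → escape time 8
(row=0, col=2): c = -0.9033 + -0.3200i → escape time 8
(row=0, col=3): c = -0.5600 + -0.3200i → escape time 8
(row=1, col=0): c = -1.5900 + -0.5400i → escape time 3
(row=1, col=1): c = -1.2467 + -0.5400i → escape time 4
(row=1, col=2): c = -0.9033 + -0.5400i → escape time 5
(row=1, col=3): c = -0.5600 + -0.5400i → escape time 8
(row=2, col=0): c = -1.5900 + -0.7600i → escape time 3
(row=2, col=1): c = -1.2467 + -0.7600i → escape time 3
(row=2, col=2): c = -0.9033 + -0.7600i → escape time 4
(row=2, col=3): c = -0.5600 + -0.7600i → escape time 6
(row=3, col=0): c = -1.5900 + -0.9800i → escape time 2
(row=3, col=1): c = -1.2467 + -0.9800i → escape time 3
(row=3, col=2): c = -0.9033 + -0.9800i → escape time 3
(row=3, col=3): c = -0.5600 + -0.9800i → escape time 4
(row=4, col=0): c = -1.5900 + -1.2000i → escape time 2
(row=4, col=1): c = -1.2467 + -1.2000i → escape time 2
(row=4, col=2): c = -0.9033 + -1.2000i → escape time 3
(row=4, col=3): c = -0.5600 + -1.2000i → escape time 3

Answer: 4888
3458
3346
2334
2233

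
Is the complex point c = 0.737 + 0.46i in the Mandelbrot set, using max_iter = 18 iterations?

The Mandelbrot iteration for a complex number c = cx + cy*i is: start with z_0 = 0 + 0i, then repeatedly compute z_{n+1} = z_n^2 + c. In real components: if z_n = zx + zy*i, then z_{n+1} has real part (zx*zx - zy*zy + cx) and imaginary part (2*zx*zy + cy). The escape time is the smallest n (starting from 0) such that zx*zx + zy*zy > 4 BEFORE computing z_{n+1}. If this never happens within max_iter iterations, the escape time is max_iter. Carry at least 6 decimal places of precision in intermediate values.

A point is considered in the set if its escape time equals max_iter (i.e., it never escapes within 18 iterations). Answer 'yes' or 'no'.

z_0 = 0 + 0i, c = 0.7370 + 0.4600i
Iter 1: z = 0.7370 + 0.4600i, |z|^2 = 0.7548
Iter 2: z = 1.0686 + 1.1380i, |z|^2 = 2.4370
Iter 3: z = 0.5837 + 2.8921i, |z|^2 = 8.7052
Escaped at iteration 3

Answer: no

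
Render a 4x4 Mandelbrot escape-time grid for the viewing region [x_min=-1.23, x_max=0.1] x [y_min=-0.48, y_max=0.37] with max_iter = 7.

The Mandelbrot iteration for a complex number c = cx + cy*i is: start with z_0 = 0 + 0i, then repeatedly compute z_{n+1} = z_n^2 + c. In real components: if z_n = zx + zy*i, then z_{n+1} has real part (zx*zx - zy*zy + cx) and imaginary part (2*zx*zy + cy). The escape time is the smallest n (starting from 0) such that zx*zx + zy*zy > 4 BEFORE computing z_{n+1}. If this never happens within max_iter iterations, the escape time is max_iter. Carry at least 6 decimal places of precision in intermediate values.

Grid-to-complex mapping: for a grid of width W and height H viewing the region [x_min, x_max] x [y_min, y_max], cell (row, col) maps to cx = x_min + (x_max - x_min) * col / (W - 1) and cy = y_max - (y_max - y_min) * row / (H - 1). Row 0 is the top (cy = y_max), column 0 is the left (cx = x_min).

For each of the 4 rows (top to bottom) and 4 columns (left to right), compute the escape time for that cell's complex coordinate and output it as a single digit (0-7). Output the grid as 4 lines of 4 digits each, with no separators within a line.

(row=0, col=0): c = -1.2300 + 0.3700i → escape time 7
(row=0, col=1): c = -0.7867 + 0.3700i → escape time 7
(row=0, col=2): c = -0.3433 + 0.3700i → escape time 7
(row=0, col=3): c = 0.1000 + 0.3700i → escape time 7
(row=1, col=0): c = -1.2300 + 0.0867i → escape time 7
(row=1, col=1): c = -0.7867 + 0.0867i → escape time 7
(row=1, col=2): c = -0.3433 + 0.0867i → escape time 7
(row=1, col=3): c = 0.1000 + 0.0867i → escape time 7
(row=2, col=0): c = -1.2300 + -0.1967i → escape time 7
(row=2, col=1): c = -0.7867 + -0.1967i → escape time 7
(row=2, col=2): c = -0.3433 + -0.1967i → escape time 7
(row=2, col=3): c = 0.1000 + -0.1967i → escape time 7
(row=3, col=0): c = -1.2300 + -0.4800i → escape time 5
(row=3, col=1): c = -0.7867 + -0.4800i → escape time 6
(row=3, col=2): c = -0.3433 + -0.4800i → escape time 7
(row=3, col=3): c = 0.1000 + -0.4800i → escape time 7

Answer: 7777
7777
7777
5677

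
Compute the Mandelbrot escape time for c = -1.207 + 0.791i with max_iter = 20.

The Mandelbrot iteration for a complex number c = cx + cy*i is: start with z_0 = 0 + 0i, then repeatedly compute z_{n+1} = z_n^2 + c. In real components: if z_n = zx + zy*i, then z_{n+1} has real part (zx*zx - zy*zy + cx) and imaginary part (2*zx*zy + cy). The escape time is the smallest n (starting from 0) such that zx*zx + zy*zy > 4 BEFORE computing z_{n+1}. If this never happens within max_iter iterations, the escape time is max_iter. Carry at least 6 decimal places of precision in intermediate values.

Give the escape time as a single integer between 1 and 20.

Answer: 3

Derivation:
z_0 = 0 + 0i, c = -1.2070 + 0.7910i
Iter 1: z = -1.2070 + 0.7910i, |z|^2 = 2.0825
Iter 2: z = -0.3758 + -1.1185i, |z|^2 = 1.3922
Iter 3: z = -2.3167 + 1.6317i, |z|^2 = 8.0298
Escaped at iteration 3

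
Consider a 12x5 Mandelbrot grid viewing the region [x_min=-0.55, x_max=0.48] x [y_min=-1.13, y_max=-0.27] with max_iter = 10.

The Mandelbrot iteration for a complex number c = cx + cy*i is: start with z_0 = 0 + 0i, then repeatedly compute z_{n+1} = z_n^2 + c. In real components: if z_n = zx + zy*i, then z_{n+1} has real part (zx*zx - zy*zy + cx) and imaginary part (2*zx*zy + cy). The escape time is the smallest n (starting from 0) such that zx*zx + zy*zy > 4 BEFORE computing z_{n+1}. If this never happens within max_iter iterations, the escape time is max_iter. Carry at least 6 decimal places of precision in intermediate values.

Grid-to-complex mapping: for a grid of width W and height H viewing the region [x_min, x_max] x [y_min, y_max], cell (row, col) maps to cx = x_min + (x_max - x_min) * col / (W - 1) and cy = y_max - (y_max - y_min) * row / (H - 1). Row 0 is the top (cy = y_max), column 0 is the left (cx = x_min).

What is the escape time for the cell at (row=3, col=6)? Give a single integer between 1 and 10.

z_0 = 0 + 0i, c = 0.0118 + -0.9150i
Iter 1: z = 0.0118 + -0.9150i, |z|^2 = 0.8374
Iter 2: z = -0.8253 + -0.9366i, |z|^2 = 1.5583
Iter 3: z = -0.1844 + 0.6309i, |z|^2 = 0.4321
Iter 4: z = -0.3523 + -1.1477i, |z|^2 = 1.4412
Iter 5: z = -1.1812 + -0.1064i, |z|^2 = 1.4067
Iter 6: z = 1.3958 + -0.6635i, |z|^2 = 2.3886
Iter 7: z = 1.5199 + -2.7674i, |z|^2 = 9.9684
Escaped at iteration 7

Answer: 7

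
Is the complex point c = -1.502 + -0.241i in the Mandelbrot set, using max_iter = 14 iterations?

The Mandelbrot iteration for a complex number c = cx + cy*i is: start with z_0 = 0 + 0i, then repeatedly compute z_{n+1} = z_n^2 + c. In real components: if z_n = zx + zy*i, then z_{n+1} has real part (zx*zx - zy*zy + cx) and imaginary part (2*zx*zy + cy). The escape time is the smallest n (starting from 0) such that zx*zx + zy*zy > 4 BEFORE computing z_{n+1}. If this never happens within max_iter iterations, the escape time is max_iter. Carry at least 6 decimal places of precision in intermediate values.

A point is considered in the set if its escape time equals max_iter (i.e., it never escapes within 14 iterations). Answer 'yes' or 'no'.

Answer: no

Derivation:
z_0 = 0 + 0i, c = -1.5020 + -0.2410i
Iter 1: z = -1.5020 + -0.2410i, |z|^2 = 2.3141
Iter 2: z = 0.6959 + 0.4830i, |z|^2 = 0.7176
Iter 3: z = -1.2509 + 0.4312i, |z|^2 = 1.7508
Iter 4: z = -0.1231 + -1.3198i, |z|^2 = 1.7571
Iter 5: z = -3.2288 + 0.0839i, |z|^2 = 10.4324
Escaped at iteration 5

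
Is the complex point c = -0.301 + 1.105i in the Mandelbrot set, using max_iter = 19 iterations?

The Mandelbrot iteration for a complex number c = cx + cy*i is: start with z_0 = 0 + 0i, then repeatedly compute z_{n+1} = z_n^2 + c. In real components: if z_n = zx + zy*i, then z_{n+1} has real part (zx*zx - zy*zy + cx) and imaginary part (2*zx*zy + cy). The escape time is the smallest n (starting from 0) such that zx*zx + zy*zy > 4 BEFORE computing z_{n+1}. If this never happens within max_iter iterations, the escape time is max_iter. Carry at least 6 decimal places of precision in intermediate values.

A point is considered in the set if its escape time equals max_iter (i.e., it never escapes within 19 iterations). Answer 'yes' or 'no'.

z_0 = 0 + 0i, c = -0.3010 + 1.1050i
Iter 1: z = -0.3010 + 1.1050i, |z|^2 = 1.3116
Iter 2: z = -1.4314 + 0.4398i, |z|^2 = 2.2424
Iter 3: z = 1.5546 + -0.1541i, |z|^2 = 2.4404
Iter 4: z = 2.0919 + 0.6260i, |z|^2 = 4.7681
Escaped at iteration 4

Answer: no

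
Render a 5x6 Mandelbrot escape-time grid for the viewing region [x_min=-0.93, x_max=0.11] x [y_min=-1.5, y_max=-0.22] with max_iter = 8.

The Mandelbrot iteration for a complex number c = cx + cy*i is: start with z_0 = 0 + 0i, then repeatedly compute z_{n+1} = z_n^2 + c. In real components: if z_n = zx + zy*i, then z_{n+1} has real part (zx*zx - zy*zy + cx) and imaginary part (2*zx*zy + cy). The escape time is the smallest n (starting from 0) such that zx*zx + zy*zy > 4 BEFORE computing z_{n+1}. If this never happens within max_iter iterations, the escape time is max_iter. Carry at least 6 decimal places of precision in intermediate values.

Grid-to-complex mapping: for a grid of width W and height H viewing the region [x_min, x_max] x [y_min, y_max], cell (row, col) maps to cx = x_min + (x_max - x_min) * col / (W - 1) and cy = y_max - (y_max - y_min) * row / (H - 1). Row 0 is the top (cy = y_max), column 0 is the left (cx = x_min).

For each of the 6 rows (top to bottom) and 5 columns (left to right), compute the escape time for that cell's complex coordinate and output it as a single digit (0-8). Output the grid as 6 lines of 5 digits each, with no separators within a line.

Answer: 88888
58888
45787
34484
33332
22222

Derivation:
(row=0, col=0): c = -0.9300 + -0.2200i → escape time 8
(row=0, col=1): c = -0.6700 + -0.2200i → escape time 8
(row=0, col=2): c = -0.4100 + -0.2200i → escape time 8
(row=0, col=3): c = -0.1500 + -0.2200i → escape time 8
(row=0, col=4): c = 0.1100 + -0.2200i → escape time 8
(row=1, col=0): c = -0.9300 + -0.4760i → escape time 5
(row=1, col=1): c = -0.6700 + -0.4760i → escape time 8
(row=1, col=2): c = -0.4100 + -0.4760i → escape time 8
(row=1, col=3): c = -0.1500 + -0.4760i → escape time 8
(row=1, col=4): c = 0.1100 + -0.4760i → escape time 8
(row=2, col=0): c = -0.9300 + -0.7320i → escape time 4
(row=2, col=1): c = -0.6700 + -0.7320i → escape time 5
(row=2, col=2): c = -0.4100 + -0.7320i → escape time 7
(row=2, col=3): c = -0.1500 + -0.7320i → escape time 8
(row=2, col=4): c = 0.1100 + -0.7320i → escape time 7
(row=3, col=0): c = -0.9300 + -0.9880i → escape time 3
(row=3, col=1): c = -0.6700 + -0.9880i → escape time 4
(row=3, col=2): c = -0.4100 + -0.9880i → escape time 4
(row=3, col=3): c = -0.1500 + -0.9880i → escape time 8
(row=3, col=4): c = 0.1100 + -0.9880i → escape time 4
(row=4, col=0): c = -0.9300 + -1.2440i → escape time 3
(row=4, col=1): c = -0.6700 + -1.2440i → escape time 3
(row=4, col=2): c = -0.4100 + -1.2440i → escape time 3
(row=4, col=3): c = -0.1500 + -1.2440i → escape time 3
(row=4, col=4): c = 0.1100 + -1.2440i → escape time 2
(row=5, col=0): c = -0.9300 + -1.5000i → escape time 2
(row=5, col=1): c = -0.6700 + -1.5000i → escape time 2
(row=5, col=2): c = -0.4100 + -1.5000i → escape time 2
(row=5, col=3): c = -0.1500 + -1.5000i → escape time 2
(row=5, col=4): c = 0.1100 + -1.5000i → escape time 2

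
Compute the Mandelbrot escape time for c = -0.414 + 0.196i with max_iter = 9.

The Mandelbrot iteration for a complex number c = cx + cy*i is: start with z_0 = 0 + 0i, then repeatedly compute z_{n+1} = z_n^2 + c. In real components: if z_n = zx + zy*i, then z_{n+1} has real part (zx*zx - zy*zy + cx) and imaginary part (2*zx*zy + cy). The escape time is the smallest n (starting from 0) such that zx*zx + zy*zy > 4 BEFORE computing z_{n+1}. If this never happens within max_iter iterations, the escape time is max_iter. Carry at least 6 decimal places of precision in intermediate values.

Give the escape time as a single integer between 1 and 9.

z_0 = 0 + 0i, c = -0.4140 + 0.1960i
Iter 1: z = -0.4140 + 0.1960i, |z|^2 = 0.2098
Iter 2: z = -0.2810 + 0.0337i, |z|^2 = 0.0801
Iter 3: z = -0.3362 + 0.1771i, |z|^2 = 0.1444
Iter 4: z = -0.3323 + 0.0770i, |z|^2 = 0.1164
Iter 5: z = -0.3095 + 0.1448i, |z|^2 = 0.1168
Iter 6: z = -0.3392 + 0.1063i, |z|^2 = 0.1264
Iter 7: z = -0.3102 + 0.1239i, |z|^2 = 0.1116
Iter 8: z = -0.3331 + 0.1192i, |z|^2 = 0.1251

Answer: 9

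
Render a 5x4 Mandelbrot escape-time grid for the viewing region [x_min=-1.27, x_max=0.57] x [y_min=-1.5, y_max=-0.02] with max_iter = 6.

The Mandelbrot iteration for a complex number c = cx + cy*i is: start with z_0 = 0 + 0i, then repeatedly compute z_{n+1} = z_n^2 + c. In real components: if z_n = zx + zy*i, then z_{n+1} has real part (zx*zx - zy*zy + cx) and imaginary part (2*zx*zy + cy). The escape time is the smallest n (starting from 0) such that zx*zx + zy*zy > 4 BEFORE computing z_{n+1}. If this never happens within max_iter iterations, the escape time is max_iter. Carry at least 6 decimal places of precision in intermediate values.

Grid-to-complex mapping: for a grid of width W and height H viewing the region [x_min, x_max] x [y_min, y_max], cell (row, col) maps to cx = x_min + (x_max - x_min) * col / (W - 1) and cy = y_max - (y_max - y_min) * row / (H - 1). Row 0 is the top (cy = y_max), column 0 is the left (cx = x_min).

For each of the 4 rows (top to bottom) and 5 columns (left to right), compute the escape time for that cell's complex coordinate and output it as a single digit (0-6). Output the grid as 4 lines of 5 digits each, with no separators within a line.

Answer: 66664
46664
33542
22222

Derivation:
(row=0, col=0): c = -1.2700 + -0.0200i → escape time 6
(row=0, col=1): c = -0.8100 + -0.0200i → escape time 6
(row=0, col=2): c = -0.3500 + -0.0200i → escape time 6
(row=0, col=3): c = 0.1100 + -0.0200i → escape time 6
(row=0, col=4): c = 0.5700 + -0.0200i → escape time 4
(row=1, col=0): c = -1.2700 + -0.5133i → escape time 4
(row=1, col=1): c = -0.8100 + -0.5133i → escape time 6
(row=1, col=2): c = -0.3500 + -0.5133i → escape time 6
(row=1, col=3): c = 0.1100 + -0.5133i → escape time 6
(row=1, col=4): c = 0.5700 + -0.5133i → escape time 4
(row=2, col=0): c = -1.2700 + -1.0067i → escape time 3
(row=2, col=1): c = -0.8100 + -1.0067i → escape time 3
(row=2, col=2): c = -0.3500 + -1.0067i → escape time 5
(row=2, col=3): c = 0.1100 + -1.0067i → escape time 4
(row=2, col=4): c = 0.5700 + -1.0067i → escape time 2
(row=3, col=0): c = -1.2700 + -1.5000i → escape time 2
(row=3, col=1): c = -0.8100 + -1.5000i → escape time 2
(row=3, col=2): c = -0.3500 + -1.5000i → escape time 2
(row=3, col=3): c = 0.1100 + -1.5000i → escape time 2
(row=3, col=4): c = 0.5700 + -1.5000i → escape time 2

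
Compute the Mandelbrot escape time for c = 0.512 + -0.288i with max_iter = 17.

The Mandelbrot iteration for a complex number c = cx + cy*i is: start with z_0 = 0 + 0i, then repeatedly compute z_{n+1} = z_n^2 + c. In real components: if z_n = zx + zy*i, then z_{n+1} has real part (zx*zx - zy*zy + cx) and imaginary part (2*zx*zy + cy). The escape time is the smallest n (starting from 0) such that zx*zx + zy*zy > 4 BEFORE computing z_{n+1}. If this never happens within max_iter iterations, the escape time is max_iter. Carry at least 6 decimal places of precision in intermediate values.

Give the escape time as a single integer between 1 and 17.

Answer: 5

Derivation:
z_0 = 0 + 0i, c = 0.5120 + -0.2880i
Iter 1: z = 0.5120 + -0.2880i, |z|^2 = 0.3451
Iter 2: z = 0.6912 + -0.5829i, |z|^2 = 0.8175
Iter 3: z = 0.6500 + -1.0938i, |z|^2 = 1.6189
Iter 4: z = -0.2620 + -1.7099i, |z|^2 = 2.9924
Iter 5: z = -2.3431 + 0.6079i, |z|^2 = 5.8598
Escaped at iteration 5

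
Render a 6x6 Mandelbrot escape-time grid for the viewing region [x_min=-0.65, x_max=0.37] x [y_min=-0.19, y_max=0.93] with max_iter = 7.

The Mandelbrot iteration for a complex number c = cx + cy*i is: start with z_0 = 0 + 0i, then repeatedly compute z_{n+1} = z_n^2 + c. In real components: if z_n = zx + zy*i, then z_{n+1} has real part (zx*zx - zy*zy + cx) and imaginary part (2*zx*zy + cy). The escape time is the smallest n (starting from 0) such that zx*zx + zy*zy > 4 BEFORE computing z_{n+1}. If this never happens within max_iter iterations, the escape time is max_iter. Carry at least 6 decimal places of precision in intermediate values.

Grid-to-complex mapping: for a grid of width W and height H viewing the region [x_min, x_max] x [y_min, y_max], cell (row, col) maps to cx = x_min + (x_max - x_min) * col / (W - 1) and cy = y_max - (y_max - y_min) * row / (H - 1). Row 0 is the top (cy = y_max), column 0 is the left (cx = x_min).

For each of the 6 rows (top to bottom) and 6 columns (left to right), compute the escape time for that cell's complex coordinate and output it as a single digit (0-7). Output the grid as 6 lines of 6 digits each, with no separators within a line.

Answer: 447743
677777
777777
777777
777777
777777

Derivation:
(row=0, col=0): c = -0.6500 + 0.9300i → escape time 4
(row=0, col=1): c = -0.4460 + 0.9300i → escape time 4
(row=0, col=2): c = -0.2420 + 0.9300i → escape time 7
(row=0, col=3): c = -0.0380 + 0.9300i → escape time 7
(row=0, col=4): c = 0.1660 + 0.9300i → escape time 4
(row=0, col=5): c = 0.3700 + 0.9300i → escape time 3
(row=1, col=0): c = -0.6500 + 0.7060i → escape time 6
(row=1, col=1): c = -0.4460 + 0.7060i → escape time 7
(row=1, col=2): c = -0.2420 + 0.7060i → escape time 7
(row=1, col=3): c = -0.0380 + 0.7060i → escape time 7
(row=1, col=4): c = 0.1660 + 0.7060i → escape time 7
(row=1, col=5): c = 0.3700 + 0.7060i → escape time 7
(row=2, col=0): c = -0.6500 + 0.4820i → escape time 7
(row=2, col=1): c = -0.4460 + 0.4820i → escape time 7
(row=2, col=2): c = -0.2420 + 0.4820i → escape time 7
(row=2, col=3): c = -0.0380 + 0.4820i → escape time 7
(row=2, col=4): c = 0.1660 + 0.4820i → escape time 7
(row=2, col=5): c = 0.3700 + 0.4820i → escape time 7
(row=3, col=0): c = -0.6500 + 0.2580i → escape time 7
(row=3, col=1): c = -0.4460 + 0.2580i → escape time 7
(row=3, col=2): c = -0.2420 + 0.2580i → escape time 7
(row=3, col=3): c = -0.0380 + 0.2580i → escape time 7
(row=3, col=4): c = 0.1660 + 0.2580i → escape time 7
(row=3, col=5): c = 0.3700 + 0.2580i → escape time 7
(row=4, col=0): c = -0.6500 + 0.0340i → escape time 7
(row=4, col=1): c = -0.4460 + 0.0340i → escape time 7
(row=4, col=2): c = -0.2420 + 0.0340i → escape time 7
(row=4, col=3): c = -0.0380 + 0.0340i → escape time 7
(row=4, col=4): c = 0.1660 + 0.0340i → escape time 7
(row=4, col=5): c = 0.3700 + 0.0340i → escape time 7
(row=5, col=0): c = -0.6500 + -0.1900i → escape time 7
(row=5, col=1): c = -0.4460 + -0.1900i → escape time 7
(row=5, col=2): c = -0.2420 + -0.1900i → escape time 7
(row=5, col=3): c = -0.0380 + -0.1900i → escape time 7
(row=5, col=4): c = 0.1660 + -0.1900i → escape time 7
(row=5, col=5): c = 0.3700 + -0.1900i → escape time 7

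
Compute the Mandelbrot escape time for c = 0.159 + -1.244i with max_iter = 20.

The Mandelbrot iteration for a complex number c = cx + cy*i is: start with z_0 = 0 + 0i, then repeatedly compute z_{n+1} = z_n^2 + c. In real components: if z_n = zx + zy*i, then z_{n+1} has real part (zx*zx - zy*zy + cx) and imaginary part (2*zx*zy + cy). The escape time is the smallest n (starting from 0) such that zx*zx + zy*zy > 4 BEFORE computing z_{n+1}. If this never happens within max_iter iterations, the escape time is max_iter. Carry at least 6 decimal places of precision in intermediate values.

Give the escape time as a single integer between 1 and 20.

Answer: 2

Derivation:
z_0 = 0 + 0i, c = 0.1590 + -1.2440i
Iter 1: z = 0.1590 + -1.2440i, |z|^2 = 1.5728
Iter 2: z = -1.3633 + -1.6396i, |z|^2 = 4.5467
Escaped at iteration 2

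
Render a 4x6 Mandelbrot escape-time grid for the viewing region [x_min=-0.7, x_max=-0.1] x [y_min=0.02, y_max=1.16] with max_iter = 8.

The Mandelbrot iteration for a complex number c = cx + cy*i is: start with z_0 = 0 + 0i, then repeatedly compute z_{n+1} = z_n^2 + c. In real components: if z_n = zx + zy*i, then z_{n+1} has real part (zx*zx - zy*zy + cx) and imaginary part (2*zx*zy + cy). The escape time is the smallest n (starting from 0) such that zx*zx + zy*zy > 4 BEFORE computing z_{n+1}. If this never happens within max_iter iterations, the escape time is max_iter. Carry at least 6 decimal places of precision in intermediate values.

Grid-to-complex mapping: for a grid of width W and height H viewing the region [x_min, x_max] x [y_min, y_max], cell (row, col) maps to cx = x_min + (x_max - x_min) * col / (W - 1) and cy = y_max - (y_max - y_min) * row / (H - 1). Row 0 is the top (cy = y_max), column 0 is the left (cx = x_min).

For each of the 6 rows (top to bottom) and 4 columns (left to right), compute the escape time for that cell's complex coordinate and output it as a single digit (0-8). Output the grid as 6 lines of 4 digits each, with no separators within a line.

(row=0, col=0): c = -0.7000 + 1.1600i → escape time 3
(row=0, col=1): c = -0.5000 + 1.1600i → escape time 3
(row=0, col=2): c = -0.3000 + 1.1600i → escape time 4
(row=0, col=3): c = -0.1000 + 1.1600i → escape time 4
(row=1, col=0): c = -0.7000 + 0.9320i → escape time 4
(row=1, col=1): c = -0.5000 + 0.9320i → escape time 4
(row=1, col=2): c = -0.3000 + 0.9320i → escape time 5
(row=1, col=3): c = -0.1000 + 0.9320i → escape time 8
(row=2, col=0): c = -0.7000 + 0.7040i → escape time 5
(row=2, col=1): c = -0.5000 + 0.7040i → escape time 8
(row=2, col=2): c = -0.3000 + 0.7040i → escape time 8
(row=2, col=3): c = -0.1000 + 0.7040i → escape time 8
(row=3, col=0): c = -0.7000 + 0.4760i → escape time 8
(row=3, col=1): c = -0.5000 + 0.4760i → escape time 8
(row=3, col=2): c = -0.3000 + 0.4760i → escape time 8
(row=3, col=3): c = -0.1000 + 0.4760i → escape time 8
(row=4, col=0): c = -0.7000 + 0.2480i → escape time 8
(row=4, col=1): c = -0.5000 + 0.2480i → escape time 8
(row=4, col=2): c = -0.3000 + 0.2480i → escape time 8
(row=4, col=3): c = -0.1000 + 0.2480i → escape time 8
(row=5, col=0): c = -0.7000 + 0.0200i → escape time 8
(row=5, col=1): c = -0.5000 + 0.0200i → escape time 8
(row=5, col=2): c = -0.3000 + 0.0200i → escape time 8
(row=5, col=3): c = -0.1000 + 0.0200i → escape time 8

Answer: 3344
4458
5888
8888
8888
8888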